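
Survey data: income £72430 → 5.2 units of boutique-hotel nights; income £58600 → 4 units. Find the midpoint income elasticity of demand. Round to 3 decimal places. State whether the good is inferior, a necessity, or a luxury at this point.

ΔQ = 4 − 5.2 = -1.2; midpoint Q̄ = (5.2 + 4)/2 = 4.6.
ΔI = 58600 − 72430 = -13830; midpoint Ī = (72430 + 58600)/2 = 65515.
η = (ΔQ/Q̄) ÷ (ΔI/Ī) = (-1.2/4.6) ÷ (-13830/65515) = 1.236.
η > 1 ⇒ luxury.

1.236 (luxury)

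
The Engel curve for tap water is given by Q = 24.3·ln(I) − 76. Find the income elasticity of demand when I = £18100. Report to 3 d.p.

At I = 18100: Q = 162.229.
dQ/dI = 24.3/I = 0.00134254 at this income.
η = (dQ/dI)·(I/Q) = 0.00134254 × (18100/162.229) = 0.150.

0.150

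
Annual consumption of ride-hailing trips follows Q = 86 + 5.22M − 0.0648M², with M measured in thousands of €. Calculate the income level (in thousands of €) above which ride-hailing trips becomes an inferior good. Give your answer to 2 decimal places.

40.28

dQ/dM = 5.22 − 0.1296M.
The good is inferior where dQ/dM < 0. Setting dQ/dM = 0 gives M = 5.22 / 0.1296 = 40.28.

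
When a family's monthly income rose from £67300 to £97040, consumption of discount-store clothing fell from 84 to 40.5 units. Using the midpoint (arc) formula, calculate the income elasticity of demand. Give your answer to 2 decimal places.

ΔQ = 40.5 − 84 = -43.5; midpoint Q̄ = (84 + 40.5)/2 = 62.25.
ΔI = 97040 − 67300 = 29740; midpoint Ī = (67300 + 97040)/2 = 82170.
η = (ΔQ/Q̄) ÷ (ΔI/Ī) = (-43.5/62.25) ÷ (29740/82170) = -1.93.

-1.93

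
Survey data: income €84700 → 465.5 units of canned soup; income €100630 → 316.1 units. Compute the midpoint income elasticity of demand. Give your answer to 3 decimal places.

-2.224

ΔQ = 316.1 − 465.5 = -149.4; midpoint Q̄ = (465.5 + 316.1)/2 = 390.8.
ΔI = 100630 − 84700 = 15930; midpoint Ī = (84700 + 100630)/2 = 92665.
η = (ΔQ/Q̄) ÷ (ΔI/Ī) = (-149.4/390.8) ÷ (15930/92665) = -2.224.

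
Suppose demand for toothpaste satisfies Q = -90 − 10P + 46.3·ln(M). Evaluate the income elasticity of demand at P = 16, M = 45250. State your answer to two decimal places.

At P = 16, M = 45250: Q = 246.334.
Holding P constant, ∂Q/∂M = 46.3/M = 0.0010232.
η_M = (∂Q/∂M)·(M/Q) = 0.0010232 × (45250/246.334) = 0.19.

0.19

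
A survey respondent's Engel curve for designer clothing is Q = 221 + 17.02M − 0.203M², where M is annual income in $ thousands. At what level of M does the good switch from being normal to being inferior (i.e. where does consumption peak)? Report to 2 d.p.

41.92

dQ/dM = 17.02 − 0.406M.
The good is inferior where dQ/dM < 0. Setting dQ/dM = 0 gives M = 17.02 / 0.406 = 41.92.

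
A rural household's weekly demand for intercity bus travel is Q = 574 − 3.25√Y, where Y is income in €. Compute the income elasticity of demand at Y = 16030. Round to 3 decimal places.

-1.266

At Y = 16030: Q = 162.519.
dQ/dY = -3.25/(2√Y) = -0.0128347 at this income.
η = (dQ/dY)·(Y/Q) = -0.0128347 × (16030/162.519) = -1.266.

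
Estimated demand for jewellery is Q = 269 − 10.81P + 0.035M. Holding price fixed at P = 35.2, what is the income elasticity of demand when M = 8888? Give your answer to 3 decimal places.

1.559

At P = 35.2, M = 8888: Q = 199.568.
Holding P constant, ∂Q/∂M = 0.035.
η_M = (∂Q/∂M)·(M/Q) = 0.035 × (8888/199.568) = 1.559.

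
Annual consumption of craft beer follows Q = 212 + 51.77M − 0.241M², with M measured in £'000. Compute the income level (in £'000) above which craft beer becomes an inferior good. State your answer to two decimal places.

107.41

dQ/dM = 51.77 − 0.482M.
The good is inferior where dQ/dM < 0. Setting dQ/dM = 0 gives M = 51.77 / 0.482 = 107.41.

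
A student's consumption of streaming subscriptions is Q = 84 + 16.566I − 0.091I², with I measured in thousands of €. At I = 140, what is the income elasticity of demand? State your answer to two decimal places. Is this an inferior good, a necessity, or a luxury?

-2.01 (inferior good)

At I = 140: Q = 619.6400.
dQ/dI = 16.566 − 0.182I = -8.91400.
η = (dQ/dI)·(I/Q) = -8.91400 × (140/619.6400) = -2.01.
η < 0 ⇒ inferior good.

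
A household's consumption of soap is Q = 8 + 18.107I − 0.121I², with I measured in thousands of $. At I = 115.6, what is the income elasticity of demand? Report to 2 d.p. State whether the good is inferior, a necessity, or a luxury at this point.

-2.36 (inferior good)

At I = 115.6: Q = 484.2026.
dQ/dI = 18.107 − 0.242I = -9.86820.
η = (dQ/dI)·(I/Q) = -9.86820 × (115.6/484.2026) = -2.36.
η < 0 ⇒ inferior good.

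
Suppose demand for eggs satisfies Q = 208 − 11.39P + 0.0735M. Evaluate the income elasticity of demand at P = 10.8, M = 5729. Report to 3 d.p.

At P = 10.8, M = 5729: Q = 506.069.
Holding P constant, ∂Q/∂M = 0.0735.
η_M = (∂Q/∂M)·(M/Q) = 0.0735 × (5729/506.069) = 0.832.

0.832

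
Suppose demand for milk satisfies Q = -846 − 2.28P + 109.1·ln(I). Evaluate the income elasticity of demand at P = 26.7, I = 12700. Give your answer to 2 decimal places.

At P = 26.7, I = 12700: Q = 124.049.
Holding P constant, ∂Q/∂I = 109.1/I = 0.00859055.
η_I = (∂Q/∂I)·(I/Q) = 0.00859055 × (12700/124.049) = 0.88.

0.88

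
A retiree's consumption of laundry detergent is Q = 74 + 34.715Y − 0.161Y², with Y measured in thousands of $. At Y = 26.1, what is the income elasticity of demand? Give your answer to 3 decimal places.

At Y = 26.1: Q = 870.3867.
dQ/dY = 34.715 − 0.322Y = 26.31080.
η = (dQ/dY)·(Y/Q) = 26.31080 × (26.1/870.3867) = 0.789.

0.789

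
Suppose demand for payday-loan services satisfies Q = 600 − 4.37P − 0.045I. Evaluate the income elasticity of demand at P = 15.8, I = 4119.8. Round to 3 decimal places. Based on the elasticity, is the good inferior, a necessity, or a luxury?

At P = 15.8, I = 4119.8: Q = 345.563.
Holding P constant, ∂Q/∂I = −0.045.
η_I = (∂Q/∂I)·(I/Q) = -0.045 × (4119.8/345.563) = -0.536.
Since η < 0, this is an inferior good.

-0.536 (inferior good)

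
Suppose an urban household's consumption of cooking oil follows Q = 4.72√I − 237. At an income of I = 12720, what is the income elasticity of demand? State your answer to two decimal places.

At I = 12720: Q = 295.336.
dQ/dI = 4.72/(2√I) = 0.0209251 at this income.
η = (dQ/dI)·(I/Q) = 0.0209251 × (12720/295.336) = 0.90.

0.90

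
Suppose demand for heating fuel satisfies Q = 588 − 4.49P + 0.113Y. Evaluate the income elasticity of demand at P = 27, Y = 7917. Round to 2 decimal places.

0.66

At P = 27, Y = 7917: Q = 1361.391.
Holding P constant, ∂Q/∂Y = 0.113.
η_Y = (∂Q/∂Y)·(Y/Q) = 0.113 × (7917/1361.391) = 0.66.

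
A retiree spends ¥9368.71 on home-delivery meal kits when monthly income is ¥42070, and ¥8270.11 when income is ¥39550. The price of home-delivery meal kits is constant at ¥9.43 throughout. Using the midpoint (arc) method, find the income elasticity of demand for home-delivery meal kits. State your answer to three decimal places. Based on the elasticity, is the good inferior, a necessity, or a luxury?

With a constant price, Q₁ = 9368.71/9.43 = 993.501 and Q₂ = 8270.11/9.43 = 877.000 (equivalently, work directly with expenditure since P cancels).
Midpoint %ΔQ = (8270.11 − 9368.71)/8819.41 = -0.12457; midpoint %ΔI = (39550 − 42070)/40810 = -0.06175.
η = -0.12457 / -0.06175 = 2.017.
η > 1 ⇒ luxury.

2.017 (luxury)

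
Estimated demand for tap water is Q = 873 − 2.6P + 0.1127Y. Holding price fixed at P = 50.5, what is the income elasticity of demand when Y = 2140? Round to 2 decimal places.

At P = 50.5, Y = 2140: Q = 982.878.
Holding P constant, ∂Q/∂Y = 0.1127.
η_Y = (∂Q/∂Y)·(Y/Q) = 0.1127 × (2140/982.878) = 0.25.

0.25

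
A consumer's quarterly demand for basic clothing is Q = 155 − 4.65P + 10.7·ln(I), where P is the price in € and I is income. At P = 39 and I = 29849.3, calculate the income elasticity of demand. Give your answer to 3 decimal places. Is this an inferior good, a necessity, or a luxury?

At P = 39, I = 29849.3: Q = 83.902.
Holding P constant, ∂Q/∂I = 10.7/I = 0.000358467.
η_I = (∂Q/∂I)·(I/Q) = 0.000358467 × (29849.3/83.902) = 0.128.
Since 0 < η < 1, this is a necessity.

0.128 (necessity)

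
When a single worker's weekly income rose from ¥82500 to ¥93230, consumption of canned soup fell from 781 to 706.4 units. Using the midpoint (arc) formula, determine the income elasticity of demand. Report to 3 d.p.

ΔQ = 706.4 − 781 = -74.6; midpoint Q̄ = (781 + 706.4)/2 = 743.7.
ΔI = 93230 − 82500 = 10730; midpoint Ī = (82500 + 93230)/2 = 87865.
η = (ΔQ/Q̄) ÷ (ΔI/Ī) = (-74.6/743.7) ÷ (10730/87865) = -0.821.

-0.821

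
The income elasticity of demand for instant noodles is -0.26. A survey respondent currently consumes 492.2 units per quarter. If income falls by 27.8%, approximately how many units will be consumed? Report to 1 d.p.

527.8

%ΔQ ≈ η × %ΔI = -0.26 × (-27.8%) = 7.228%.
New Q ≈ 492.2 × (1 + 0.07228) = 527.8.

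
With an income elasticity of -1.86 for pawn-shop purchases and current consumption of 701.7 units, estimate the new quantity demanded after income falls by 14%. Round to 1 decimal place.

%ΔQ ≈ η × %ΔI = -1.86 × (-14%) = 26.04%.
New Q ≈ 701.7 × (1 + 0.2604) = 884.4.

884.4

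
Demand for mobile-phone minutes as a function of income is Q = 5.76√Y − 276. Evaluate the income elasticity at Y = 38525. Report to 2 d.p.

0.66

At Y = 38525: Q = 854.560.
dQ/dY = 5.76/(2√Y) = 0.0146731 at this income.
η = (dQ/dY)·(Y/Q) = 0.0146731 × (38525/854.560) = 0.66.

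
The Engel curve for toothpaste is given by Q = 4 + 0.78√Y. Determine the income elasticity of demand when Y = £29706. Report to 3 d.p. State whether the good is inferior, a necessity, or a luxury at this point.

At Y = 29706: Q = 138.436.
dQ/dY = 0.78/(2√Y) = 0.00226278 at this income.
η = (dQ/dY)·(Y/Q) = 0.00226278 × (29706/138.436) = 0.486.
Since 0 < η < 1, the good is a necessity.

0.486 (necessity)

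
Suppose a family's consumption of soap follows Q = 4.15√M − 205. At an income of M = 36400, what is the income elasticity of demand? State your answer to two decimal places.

At M = 36400: Q = 586.770.
dQ/dM = 4.15/(2√M) = 0.010876 at this income.
η = (dQ/dM)·(M/Q) = 0.010876 × (36400/586.770) = 0.67.

0.67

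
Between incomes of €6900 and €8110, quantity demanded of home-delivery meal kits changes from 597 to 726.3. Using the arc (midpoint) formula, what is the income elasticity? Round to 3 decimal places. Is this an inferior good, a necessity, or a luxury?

ΔQ = 726.3 − 597 = 129.3; midpoint Q̄ = (597 + 726.3)/2 = 661.65.
ΔI = 8110 − 6900 = 1210; midpoint Ī = (6900 + 8110)/2 = 7505.
η = (ΔQ/Q̄) ÷ (ΔI/Ī) = (129.3/661.65) ÷ (1210/7505) = 1.212.
η > 1 ⇒ luxury.

1.212 (luxury)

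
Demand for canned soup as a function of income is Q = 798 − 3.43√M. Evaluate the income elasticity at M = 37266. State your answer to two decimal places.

At M = 37266: Q = 135.859.
dQ/dM = -3.43/(2√M) = -0.00888398 at this income.
η = (dQ/dM)·(M/Q) = -0.00888398 × (37266/135.859) = -2.44.

-2.44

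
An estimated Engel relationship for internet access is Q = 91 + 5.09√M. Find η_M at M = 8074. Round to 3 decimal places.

At M = 8074: Q = 548.364.
dQ/dM = 5.09/(2√M) = 0.0283233 at this income.
η = (dQ/dM)·(M/Q) = 0.0283233 × (8074/548.364) = 0.417.

0.417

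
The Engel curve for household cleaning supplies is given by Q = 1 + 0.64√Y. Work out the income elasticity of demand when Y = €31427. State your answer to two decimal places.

0.50

At Y = 31427: Q = 114.457.
dQ/dY = 0.64/(2√Y) = 0.00180509 at this income.
η = (dQ/dY)·(Y/Q) = 0.00180509 × (31427/114.457) = 0.50.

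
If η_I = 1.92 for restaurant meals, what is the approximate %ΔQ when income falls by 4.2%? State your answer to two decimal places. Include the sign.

-8.06%

%ΔQ ≈ η × %ΔI = 1.92 × (-4.2%) = -8.06%.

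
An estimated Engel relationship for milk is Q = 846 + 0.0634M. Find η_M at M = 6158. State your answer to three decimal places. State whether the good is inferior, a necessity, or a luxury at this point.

0.316 (necessity)

At M = 6158: Q = 1236.417.
dQ/dM = 0.0634.
η = (dQ/dM)·(M/Q) = 0.0634 × (6158/1236.417) = 0.316.
Since 0 < η < 1, the good is a necessity.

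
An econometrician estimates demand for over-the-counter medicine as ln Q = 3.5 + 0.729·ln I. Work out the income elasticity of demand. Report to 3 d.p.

In a log-linear demand, the coefficient on ln I is the income elasticity.
So η = 0.729.

0.729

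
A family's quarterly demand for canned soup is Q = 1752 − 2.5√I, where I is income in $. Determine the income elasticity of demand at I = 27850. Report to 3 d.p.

At I = 27850: Q = 1334.792.
dQ/dI = -2.5/(2√I) = -0.00749027 at this income.
η = (dQ/dI)·(I/Q) = -0.00749027 × (27850/1334.792) = -0.156.

-0.156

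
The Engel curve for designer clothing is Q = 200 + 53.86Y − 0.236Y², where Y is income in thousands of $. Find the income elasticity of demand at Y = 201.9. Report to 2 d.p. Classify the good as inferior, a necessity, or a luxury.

-5.75 (inferior good)

At Y = 201.9: Q = 1454.1220.
dQ/dY = 53.86 − 0.472Y = -41.43680.
η = (dQ/dY)·(Y/Q) = -41.43680 × (201.9/1454.1220) = -5.75.
η < 0 ⇒ inferior good.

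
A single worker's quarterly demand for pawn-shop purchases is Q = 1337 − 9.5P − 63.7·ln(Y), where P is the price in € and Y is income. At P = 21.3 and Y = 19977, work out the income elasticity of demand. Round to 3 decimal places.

-0.126

At P = 21.3, Y = 19977: Q = 503.871.
Holding P constant, ∂Q/∂Y = -63.7/Y = -0.00318867.
η_Y = (∂Q/∂Y)·(Y/Q) = -0.00318867 × (19977/503.871) = -0.126.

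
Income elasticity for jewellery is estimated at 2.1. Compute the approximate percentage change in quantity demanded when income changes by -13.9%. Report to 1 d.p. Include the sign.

-29.2%

%ΔQ ≈ η × %ΔI = 2.1 × (-13.9%) = -29.2%.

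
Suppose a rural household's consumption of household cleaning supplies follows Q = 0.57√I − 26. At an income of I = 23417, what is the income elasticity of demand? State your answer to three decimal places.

0.712

At I = 23417: Q = 61.225.
dQ/dI = 0.57/(2√I) = 0.00186243 at this income.
η = (dQ/dI)·(I/Q) = 0.00186243 × (23417/61.225) = 0.712.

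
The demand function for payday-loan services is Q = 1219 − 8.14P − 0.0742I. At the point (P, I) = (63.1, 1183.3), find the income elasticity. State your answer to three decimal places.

At P = 63.1, I = 1183.3: Q = 617.565.
Holding P constant, ∂Q/∂I = −0.0742.
η_I = (∂Q/∂I)·(I/Q) = -0.0742 × (1183.3/617.565) = -0.142.

-0.142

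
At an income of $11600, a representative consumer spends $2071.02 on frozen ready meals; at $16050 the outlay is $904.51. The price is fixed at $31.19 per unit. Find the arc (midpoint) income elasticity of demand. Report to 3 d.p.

-2.436

With a constant price, Q₁ = 2071.02/31.19 = 66.400 and Q₂ = 904.51/31.19 = 29.000 (equivalently, work directly with expenditure since P cancels).
Midpoint %ΔQ = (904.51 − 2071.02)/1487.77 = -0.78407; midpoint %ΔI = (16050 − 11600)/13825 = 0.32188.
η = -0.78407 / 0.32188 = -2.436.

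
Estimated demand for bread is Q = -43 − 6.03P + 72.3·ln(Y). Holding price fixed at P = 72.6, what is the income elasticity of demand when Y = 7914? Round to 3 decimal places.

0.430

At P = 72.6, Y = 7914: Q = 168.215.
Holding P constant, ∂Q/∂Y = 72.3/Y = 0.00913571.
η_Y = (∂Q/∂Y)·(Y/Q) = 0.00913571 × (7914/168.215) = 0.430.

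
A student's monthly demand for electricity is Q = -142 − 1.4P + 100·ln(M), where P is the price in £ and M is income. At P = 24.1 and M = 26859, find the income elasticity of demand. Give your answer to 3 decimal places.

At P = 24.1, M = 26859: Q = 844.096.
Holding P constant, ∂Q/∂M = 100/M = 0.00372315.
η_M = (∂Q/∂M)·(M/Q) = 0.00372315 × (26859/844.096) = 0.118.

0.118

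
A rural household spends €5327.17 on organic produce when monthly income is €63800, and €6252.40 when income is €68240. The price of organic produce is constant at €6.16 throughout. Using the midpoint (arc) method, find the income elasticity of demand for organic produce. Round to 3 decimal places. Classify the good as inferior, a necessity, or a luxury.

With a constant price, Q₁ = 5327.17/6.16 = 864.800 and Q₂ = 6252.40/6.16 = 1015.000 (equivalently, work directly with expenditure since P cancels).
Midpoint %ΔQ = (6252.40 − 5327.17)/5789.79 = 0.15980; midpoint %ΔI = (68240 − 63800)/66020 = 0.06725.
η = 0.15980 / 0.06725 = 2.376.
η > 1 ⇒ luxury.

2.376 (luxury)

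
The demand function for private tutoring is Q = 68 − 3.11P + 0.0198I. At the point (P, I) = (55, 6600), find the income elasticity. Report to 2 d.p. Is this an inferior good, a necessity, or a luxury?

At P = 55, I = 6600: Q = 27.630.
Holding P constant, ∂Q/∂I = 0.0198.
η_I = (∂Q/∂I)·(I/Q) = 0.0198 × (6600/27.630) = 4.73.
Since η > 1, this is a luxury.

4.73 (luxury)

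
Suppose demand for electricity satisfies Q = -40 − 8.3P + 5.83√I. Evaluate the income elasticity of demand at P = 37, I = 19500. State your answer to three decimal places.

0.872

At P = 37, I = 19500: Q = 467.015.
Holding P constant, ∂Q/∂I = 5.83/(2√I) = 0.0208747.
η_I = (∂Q/∂I)·(I/Q) = 0.0208747 × (19500/467.015) = 0.872.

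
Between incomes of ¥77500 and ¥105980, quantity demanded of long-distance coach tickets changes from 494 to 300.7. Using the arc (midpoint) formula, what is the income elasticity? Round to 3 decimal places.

-1.567

ΔQ = 300.7 − 494 = -193.3; midpoint Q̄ = (494 + 300.7)/2 = 397.35.
ΔI = 105980 − 77500 = 28480; midpoint Ī = (77500 + 105980)/2 = 91740.
η = (ΔQ/Q̄) ÷ (ΔI/Ī) = (-193.3/397.35) ÷ (28480/91740) = -1.567.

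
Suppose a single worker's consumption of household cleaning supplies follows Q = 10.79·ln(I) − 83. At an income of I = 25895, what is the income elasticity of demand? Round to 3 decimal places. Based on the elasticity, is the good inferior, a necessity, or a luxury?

0.405 (necessity)

At I = 25895: Q = 26.646.
dQ/dI = 10.79/I = 0.000416683 at this income.
η = (dQ/dI)·(I/Q) = 0.000416683 × (25895/26.646) = 0.405.
Since 0 < η < 1, the good is a necessity.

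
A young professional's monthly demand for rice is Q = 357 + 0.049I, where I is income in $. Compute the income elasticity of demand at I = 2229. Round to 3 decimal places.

At I = 2229: Q = 466.221.
dQ/dI = 0.049.
η = (dQ/dI)·(I/Q) = 0.049 × (2229/466.221) = 0.234.

0.234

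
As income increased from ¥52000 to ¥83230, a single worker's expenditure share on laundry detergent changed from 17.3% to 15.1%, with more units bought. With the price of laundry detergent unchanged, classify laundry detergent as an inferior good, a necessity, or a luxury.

Quantity rises but the budget share falls as income rises, so 0 < η < 1.

necessity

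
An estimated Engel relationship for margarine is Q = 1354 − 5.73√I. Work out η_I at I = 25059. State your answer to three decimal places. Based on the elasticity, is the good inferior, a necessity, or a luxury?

-1.015 (inferior good)

At I = 25059: Q = 446.939.
dQ/dI = -5.73/(2√I) = -0.0180985 at this income.
η = (dQ/dI)·(I/Q) = -0.0180985 × (25059/446.939) = -1.015.
Since η < 0, the good is an inferior good.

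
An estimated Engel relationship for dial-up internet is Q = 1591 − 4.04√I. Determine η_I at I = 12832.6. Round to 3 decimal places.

At I = 12832.6: Q = 1133.344.
dQ/dI = -4.04/(2√I) = -0.0178318 at this income.
η = (dQ/dI)·(I/Q) = -0.0178318 × (12832.6/1133.344) = -0.202.

-0.202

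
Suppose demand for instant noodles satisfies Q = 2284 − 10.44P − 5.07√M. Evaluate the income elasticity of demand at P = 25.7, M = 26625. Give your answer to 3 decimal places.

-0.348

At P = 25.7, M = 26625: Q = 1188.412.
Holding P constant, ∂Q/∂M = -5.07/(2√M) = -0.0155358.
η_M = (∂Q/∂M)·(M/Q) = -0.0155358 × (26625/1188.412) = -0.348.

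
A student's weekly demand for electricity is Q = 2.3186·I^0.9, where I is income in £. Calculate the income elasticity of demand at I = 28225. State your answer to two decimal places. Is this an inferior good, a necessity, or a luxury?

0.90 (necessity)

For Q = A·I^β the income elasticity is constant and equal to β.
Here β = 0.9, so η = 0.90.
Since 0 < η < 1, the good is a necessity.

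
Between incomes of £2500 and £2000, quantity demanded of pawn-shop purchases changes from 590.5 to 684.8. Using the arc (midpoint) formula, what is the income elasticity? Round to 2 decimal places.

-0.67

ΔQ = 684.8 − 590.5 = 94.3; midpoint Q̄ = (590.5 + 684.8)/2 = 637.65.
ΔI = 2000 − 2500 = -500; midpoint Ī = (2500 + 2000)/2 = 2250.
η = (ΔQ/Q̄) ÷ (ΔI/Ī) = (94.3/637.65) ÷ (-500/2250) = -0.67.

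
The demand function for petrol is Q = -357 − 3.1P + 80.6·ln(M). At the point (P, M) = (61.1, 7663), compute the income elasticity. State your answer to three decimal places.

At P = 61.1, M = 7663: Q = 174.489.
Holding P constant, ∂Q/∂M = 80.6/M = 0.0105181.
η_M = (∂Q/∂M)·(M/Q) = 0.0105181 × (7663/174.489) = 0.462.

0.462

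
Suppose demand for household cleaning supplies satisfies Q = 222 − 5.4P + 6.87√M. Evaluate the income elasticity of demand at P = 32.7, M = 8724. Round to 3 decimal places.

0.467

At P = 32.7, M = 8724: Q = 687.094.
Holding P constant, ∂Q/∂M = 6.87/(2√M) = 0.0367764.
η_M = (∂Q/∂M)·(M/Q) = 0.0367764 × (8724/687.094) = 0.467.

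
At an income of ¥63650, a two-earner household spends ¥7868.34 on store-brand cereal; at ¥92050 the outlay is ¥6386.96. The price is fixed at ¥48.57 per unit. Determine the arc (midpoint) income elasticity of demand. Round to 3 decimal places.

With a constant price, Q₁ = 7868.34/48.57 = 162.000 and Q₂ = 6386.96/48.57 = 131.500 (equivalently, work directly with expenditure since P cancels).
Midpoint %ΔQ = (6386.96 − 7868.34)/7127.65 = -0.20784; midpoint %ΔI = (92050 − 63650)/77850 = 0.36480.
η = -0.20784 / 0.36480 = -0.570.

-0.570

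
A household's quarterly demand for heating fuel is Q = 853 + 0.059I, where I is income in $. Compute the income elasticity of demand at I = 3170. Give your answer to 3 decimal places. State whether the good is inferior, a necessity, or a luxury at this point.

At I = 3170: Q = 1040.030.
dQ/dI = 0.059.
η = (dQ/dI)·(I/Q) = 0.059 × (3170/1040.030) = 0.180.
Since 0 < η < 1, the good is a necessity.

0.180 (necessity)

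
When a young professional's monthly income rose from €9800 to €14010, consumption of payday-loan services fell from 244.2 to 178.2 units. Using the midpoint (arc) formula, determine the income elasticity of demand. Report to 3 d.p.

-0.884

ΔQ = 178.2 − 244.2 = -66; midpoint Q̄ = (244.2 + 178.2)/2 = 211.2.
ΔI = 14010 − 9800 = 4210; midpoint Ī = (9800 + 14010)/2 = 11905.
η = (ΔQ/Q̄) ÷ (ΔI/Ī) = (-66/211.2) ÷ (4210/11905) = -0.884.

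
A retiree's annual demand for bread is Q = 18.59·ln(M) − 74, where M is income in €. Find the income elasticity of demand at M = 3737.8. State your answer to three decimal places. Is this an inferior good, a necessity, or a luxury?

At M = 3737.8: Q = 78.926.
dQ/dM = 18.59/M = 0.00497351 at this income.
η = (dQ/dM)·(M/Q) = 0.00497351 × (3737.8/78.926) = 0.236.
Since 0 < η < 1, the good is a necessity.

0.236 (necessity)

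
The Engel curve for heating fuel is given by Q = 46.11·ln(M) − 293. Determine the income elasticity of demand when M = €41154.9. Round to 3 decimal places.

0.234

At M = 41154.9: Q = 196.923.
dQ/dM = 46.11/M = 0.0011204 at this income.
η = (dQ/dM)·(M/Q) = 0.0011204 × (41154.9/196.923) = 0.234.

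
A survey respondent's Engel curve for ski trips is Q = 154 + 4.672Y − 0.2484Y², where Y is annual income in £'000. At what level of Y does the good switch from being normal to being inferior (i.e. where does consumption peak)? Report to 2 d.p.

9.40

dQ/dY = 4.672 − 0.4968Y.
The good is inferior where dQ/dY < 0. Setting dQ/dY = 0 gives Y = 4.672 / 0.4968 = 9.40.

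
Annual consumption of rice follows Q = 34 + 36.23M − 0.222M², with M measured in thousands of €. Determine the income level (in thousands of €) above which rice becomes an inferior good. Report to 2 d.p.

dQ/dM = 36.23 − 0.444M.
The good is inferior where dQ/dM < 0. Setting dQ/dM = 0 gives M = 36.23 / 0.444 = 81.60.

81.60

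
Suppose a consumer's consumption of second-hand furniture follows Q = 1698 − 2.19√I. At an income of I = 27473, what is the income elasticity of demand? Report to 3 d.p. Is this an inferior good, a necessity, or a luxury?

At I = 27473: Q = 1335.008.
dQ/dI = -2.19/(2√I) = -0.00660634 at this income.
η = (dQ/dI)·(I/Q) = -0.00660634 × (27473/1335.008) = -0.136.
Since η < 0, the good is an inferior good.

-0.136 (inferior good)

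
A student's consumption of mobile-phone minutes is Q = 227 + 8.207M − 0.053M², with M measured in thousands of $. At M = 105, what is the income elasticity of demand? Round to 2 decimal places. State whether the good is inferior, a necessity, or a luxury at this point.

-0.61 (inferior good)

At M = 105: Q = 504.4100.
dQ/dM = 8.207 − 0.106M = -2.92300.
η = (dQ/dM)·(M/Q) = -2.92300 × (105/504.4100) = -0.61.
η < 0 ⇒ inferior good.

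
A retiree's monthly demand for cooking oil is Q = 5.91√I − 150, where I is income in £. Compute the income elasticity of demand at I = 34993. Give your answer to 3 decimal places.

At I = 34993: Q = 955.549.
dQ/dI = 5.91/(2√I) = 0.0157967 at this income.
η = (dQ/dI)·(I/Q) = 0.0157967 × (34993/955.549) = 0.578.

0.578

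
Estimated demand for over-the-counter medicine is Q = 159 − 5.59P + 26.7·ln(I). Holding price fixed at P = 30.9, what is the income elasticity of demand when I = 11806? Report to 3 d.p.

0.113

At P = 30.9, I = 11806: Q = 236.618.
Holding P constant, ∂Q/∂I = 26.7/I = 0.00226156.
η_I = (∂Q/∂I)·(I/Q) = 0.00226156 × (11806/236.618) = 0.113.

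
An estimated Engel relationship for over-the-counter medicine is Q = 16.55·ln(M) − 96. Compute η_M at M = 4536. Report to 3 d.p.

At M = 4536: Q = 43.348.
dQ/dM = 16.55/M = 0.00364859 at this income.
η = (dQ/dM)·(M/Q) = 0.00364859 × (4536/43.348) = 0.382.

0.382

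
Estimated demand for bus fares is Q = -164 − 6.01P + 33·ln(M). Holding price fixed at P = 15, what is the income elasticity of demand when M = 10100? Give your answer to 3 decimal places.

At P = 15, M = 10100: Q = 50.120.
Holding P constant, ∂Q/∂M = 33/M = 0.00326733.
η_M = (∂Q/∂M)·(M/Q) = 0.00326733 × (10100/50.120) = 0.658.

0.658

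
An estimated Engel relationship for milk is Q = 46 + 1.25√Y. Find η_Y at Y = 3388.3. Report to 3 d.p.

0.306

At Y = 3388.3: Q = 118.761.
dQ/dY = 1.25/(2√Y) = 0.0107372 at this income.
η = (dQ/dY)·(Y/Q) = 0.0107372 × (3388.3/118.761) = 0.306.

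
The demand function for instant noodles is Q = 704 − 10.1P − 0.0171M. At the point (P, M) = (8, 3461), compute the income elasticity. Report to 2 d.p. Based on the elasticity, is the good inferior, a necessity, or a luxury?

At P = 8, M = 3461: Q = 564.017.
Holding P constant, ∂Q/∂M = −0.0171.
η_M = (∂Q/∂M)·(M/Q) = -0.0171 × (3461/564.017) = -0.10.
Since η < 0, this is an inferior good.

-0.10 (inferior good)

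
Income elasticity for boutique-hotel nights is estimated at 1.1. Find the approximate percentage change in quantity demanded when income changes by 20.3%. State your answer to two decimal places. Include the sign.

22.33%

%ΔQ ≈ η × %ΔI = 1.1 × 20.3% = 22.33%.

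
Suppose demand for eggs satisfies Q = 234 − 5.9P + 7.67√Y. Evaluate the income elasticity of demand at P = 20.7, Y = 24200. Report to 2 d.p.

0.46

At P = 20.7, Y = 24200: Q = 1305.042.
Holding P constant, ∂Q/∂Y = 7.67/(2√Y) = 0.0246523.
η_Y = (∂Q/∂Y)·(Y/Q) = 0.0246523 × (24200/1305.042) = 0.46.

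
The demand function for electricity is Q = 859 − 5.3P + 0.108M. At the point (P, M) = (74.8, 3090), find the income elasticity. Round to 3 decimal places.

0.419

At P = 74.8, M = 3090: Q = 796.280.
Holding P constant, ∂Q/∂M = 0.108.
η_M = (∂Q/∂M)·(M/Q) = 0.108 × (3090/796.280) = 0.419.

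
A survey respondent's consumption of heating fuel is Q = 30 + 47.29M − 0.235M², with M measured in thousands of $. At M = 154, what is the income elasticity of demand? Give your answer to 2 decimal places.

At M = 154: Q = 1739.4000.
dQ/dM = 47.29 − 0.47M = -25.09000.
η = (dQ/dM)·(M/Q) = -25.09000 × (154/1739.4000) = -2.22.

-2.22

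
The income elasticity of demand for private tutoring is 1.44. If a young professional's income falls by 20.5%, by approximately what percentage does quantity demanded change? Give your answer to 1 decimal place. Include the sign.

%ΔQ ≈ η × %ΔI = 1.44 × (-20.5%) = -29.5%.

-29.5%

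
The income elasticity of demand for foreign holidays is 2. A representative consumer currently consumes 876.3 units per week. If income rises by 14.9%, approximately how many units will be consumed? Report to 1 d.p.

%ΔQ ≈ η × %ΔI = 2 × 14.9% = 29.8%.
New Q ≈ 876.3 × (1 + 0.298) = 1137.4.

1137.4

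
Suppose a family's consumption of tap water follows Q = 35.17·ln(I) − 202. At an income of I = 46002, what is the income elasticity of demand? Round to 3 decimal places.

At I = 46002: Q = 175.601.
dQ/dI = 35.17/I = 0.000764532 at this income.
η = (dQ/dI)·(I/Q) = 0.000764532 × (46002/175.601) = 0.200.

0.200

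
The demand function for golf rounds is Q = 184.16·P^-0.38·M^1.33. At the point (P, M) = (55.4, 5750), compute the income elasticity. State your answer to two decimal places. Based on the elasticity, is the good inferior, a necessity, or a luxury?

1.33 (luxury)

For a multiplicative demand Q = A·P^α·M^β, the income elasticity is β everywhere.
Here β = 1.33, so η = 1.33.
Since η > 1, this is a luxury.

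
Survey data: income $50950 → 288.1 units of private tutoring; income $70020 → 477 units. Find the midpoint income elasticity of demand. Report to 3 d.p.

1.566

ΔQ = 477 − 288.1 = 188.9; midpoint Q̄ = (288.1 + 477)/2 = 382.55.
ΔI = 70020 − 50950 = 19070; midpoint Ī = (50950 + 70020)/2 = 60485.
η = (ΔQ/Q̄) ÷ (ΔI/Ī) = (188.9/382.55) ÷ (19070/60485) = 1.566.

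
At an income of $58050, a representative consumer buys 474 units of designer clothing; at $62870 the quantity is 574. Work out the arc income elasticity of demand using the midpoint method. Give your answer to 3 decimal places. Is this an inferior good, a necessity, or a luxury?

ΔQ = 574 − 474 = 100; midpoint Q̄ = (474 + 574)/2 = 524.
ΔI = 62870 − 58050 = 4820; midpoint Ī = (58050 + 62870)/2 = 60460.
η = (ΔQ/Q̄) ÷ (ΔI/Ī) = (100/524) ÷ (4820/60460) = 2.394.
η > 1 ⇒ luxury.

2.394 (luxury)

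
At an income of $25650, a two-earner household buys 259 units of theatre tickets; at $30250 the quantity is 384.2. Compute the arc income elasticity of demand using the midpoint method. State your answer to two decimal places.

ΔQ = 384.2 − 259 = 125.2; midpoint Q̄ = (259 + 384.2)/2 = 321.6.
ΔI = 30250 − 25650 = 4600; midpoint Ī = (25650 + 30250)/2 = 27950.
η = (ΔQ/Q̄) ÷ (ΔI/Ī) = (125.2/321.6) ÷ (4600/27950) = 2.37.

2.37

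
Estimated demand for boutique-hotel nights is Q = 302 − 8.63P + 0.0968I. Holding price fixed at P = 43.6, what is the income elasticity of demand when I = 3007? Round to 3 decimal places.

1.343

At P = 43.6, I = 3007: Q = 216.810.
Holding P constant, ∂Q/∂I = 0.0968.
η_I = (∂Q/∂I)·(I/Q) = 0.0968 × (3007/216.810) = 1.343.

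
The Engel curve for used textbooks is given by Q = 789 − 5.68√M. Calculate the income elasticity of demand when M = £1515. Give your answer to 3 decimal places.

At M = 1515: Q = 567.917.
dQ/dM = -5.68/(2√M) = -0.0729646 at this income.
η = (dQ/dM)·(M/Q) = -0.0729646 × (1515/567.917) = -0.195.

-0.195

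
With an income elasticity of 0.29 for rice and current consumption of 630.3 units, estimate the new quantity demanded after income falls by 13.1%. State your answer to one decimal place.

%ΔQ ≈ η × %ΔI = 0.29 × (-13.1%) = -3.799%.
New Q ≈ 630.3 × (1 − 0.03799) = 606.4.

606.4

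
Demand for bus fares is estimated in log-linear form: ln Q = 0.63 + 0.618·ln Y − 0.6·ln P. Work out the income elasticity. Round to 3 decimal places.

In a log-linear demand, the coefficient on ln Y is the income elasticity.
So η = 0.618.

0.618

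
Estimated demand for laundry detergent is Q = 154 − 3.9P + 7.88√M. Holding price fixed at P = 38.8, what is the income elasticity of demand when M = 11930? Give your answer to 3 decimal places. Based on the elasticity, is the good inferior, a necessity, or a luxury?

0.498 (necessity)

At P = 38.8, M = 11930: Q = 863.369.
Holding P constant, ∂Q/∂M = 7.88/(2√M) = 0.0360725.
η_M = (∂Q/∂M)·(M/Q) = 0.0360725 × (11930/863.369) = 0.498.
Since 0 < η < 1, this is a necessity.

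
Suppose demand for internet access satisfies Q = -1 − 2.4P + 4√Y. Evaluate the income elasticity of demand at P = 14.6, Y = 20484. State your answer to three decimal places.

At P = 14.6, Y = 20484: Q = 536.449.
Holding P constant, ∂Q/∂Y = 4/(2√Y) = 0.0139741.
η_Y = (∂Q/∂Y)·(Y/Q) = 0.0139741 × (20484/536.449) = 0.534.

0.534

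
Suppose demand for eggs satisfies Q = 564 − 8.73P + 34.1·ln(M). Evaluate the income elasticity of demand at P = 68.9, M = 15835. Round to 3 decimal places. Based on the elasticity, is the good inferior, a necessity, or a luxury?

At P = 68.9, M = 15835: Q = 292.249.
Holding P constant, ∂Q/∂M = 34.1/M = 0.00215346.
η_M = (∂Q/∂M)·(M/Q) = 0.00215346 × (15835/292.249) = 0.117.
Since 0 < η < 1, this is a necessity.

0.117 (necessity)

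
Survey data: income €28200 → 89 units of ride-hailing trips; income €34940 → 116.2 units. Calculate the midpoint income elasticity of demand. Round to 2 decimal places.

1.24

ΔQ = 116.2 − 89 = 27.2; midpoint Q̄ = (89 + 116.2)/2 = 102.6.
ΔI = 34940 − 28200 = 6740; midpoint Ī = (28200 + 34940)/2 = 31570.
η = (ΔQ/Q̄) ÷ (ΔI/Ī) = (27.2/102.6) ÷ (6740/31570) = 1.24.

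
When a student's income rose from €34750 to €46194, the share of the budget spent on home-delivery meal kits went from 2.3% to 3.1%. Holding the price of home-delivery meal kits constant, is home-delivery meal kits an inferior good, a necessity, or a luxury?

The budget share rises as income rises, so η > 1.

luxury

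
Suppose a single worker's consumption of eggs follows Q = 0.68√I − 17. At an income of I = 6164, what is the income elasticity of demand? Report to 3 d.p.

At I = 6164: Q = 36.388.
dQ/dI = 0.68/(2√I) = 0.0043306 at this income.
η = (dQ/dI)·(I/Q) = 0.0043306 × (6164/36.388) = 0.734.

0.734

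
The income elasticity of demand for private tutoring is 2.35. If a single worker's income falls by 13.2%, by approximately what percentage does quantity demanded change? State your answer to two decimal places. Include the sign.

%ΔQ ≈ η × %ΔI = 2.35 × (-13.2%) = -31.02%.

-31.02%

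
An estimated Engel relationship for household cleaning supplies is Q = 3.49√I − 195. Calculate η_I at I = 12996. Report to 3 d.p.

At I = 12996: Q = 202.860.
dQ/dI = 3.49/(2√I) = 0.015307 at this income.
η = (dQ/dI)·(I/Q) = 0.015307 × (12996/202.860) = 0.981.

0.981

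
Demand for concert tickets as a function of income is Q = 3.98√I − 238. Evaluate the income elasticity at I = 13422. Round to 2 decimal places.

At I = 13422: Q = 223.096.
dQ/dI = 3.98/(2√I) = 0.0171769 at this income.
η = (dQ/dI)·(I/Q) = 0.0171769 × (13422/223.096) = 1.03.

1.03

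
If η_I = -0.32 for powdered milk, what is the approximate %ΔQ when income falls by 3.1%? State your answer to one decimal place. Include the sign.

%ΔQ ≈ η × %ΔI = -0.32 × (-3.1%) = 1.0%.

1.0%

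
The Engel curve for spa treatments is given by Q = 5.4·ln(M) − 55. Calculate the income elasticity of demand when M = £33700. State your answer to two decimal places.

4.17

At M = 33700: Q = 1.296.
dQ/dM = 5.4/M = 0.000160237 at this income.
η = (dQ/dM)·(M/Q) = 0.000160237 × (33700/1.296) = 4.17.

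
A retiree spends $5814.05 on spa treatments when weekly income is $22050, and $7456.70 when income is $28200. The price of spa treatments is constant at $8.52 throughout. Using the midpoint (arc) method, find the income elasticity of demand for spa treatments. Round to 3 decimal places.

With a constant price, Q₁ = 5814.05/8.52 = 682.400 and Q₂ = 7456.70/8.52 = 875.200 (equivalently, work directly with expenditure since P cancels).
Midpoint %ΔQ = (7456.70 − 5814.05)/6635.38 = 0.24756; midpoint %ΔI = (28200 − 22050)/25125 = 0.24478.
η = 0.24756 / 0.24478 = 1.011.

1.011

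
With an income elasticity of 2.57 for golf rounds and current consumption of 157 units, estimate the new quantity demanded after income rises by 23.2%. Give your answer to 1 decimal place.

250.6

%ΔQ ≈ η × %ΔI = 2.57 × 23.2% = 59.624%.
New Q ≈ 157 × (1 + 0.59624) = 250.6.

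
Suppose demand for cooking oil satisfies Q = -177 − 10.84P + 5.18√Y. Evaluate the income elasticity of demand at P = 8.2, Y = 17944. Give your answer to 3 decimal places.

At P = 8.2, Y = 17944: Q = 428.000.
Holding P constant, ∂Q/∂Y = 5.18/(2√Y) = 0.0193348.
η_Y = (∂Q/∂Y)·(Y/Q) = 0.0193348 × (17944/428.000) = 0.811.

0.811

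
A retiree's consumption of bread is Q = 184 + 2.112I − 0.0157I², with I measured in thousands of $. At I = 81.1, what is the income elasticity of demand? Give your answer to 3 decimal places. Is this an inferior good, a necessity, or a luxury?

At I = 81.1: Q = 252.0210.
dQ/dI = 2.112 − 0.0314I = -0.43454.
η = (dQ/dI)·(I/Q) = -0.43454 × (81.1/252.0210) = -0.140.
η < 0 ⇒ inferior good.

-0.140 (inferior good)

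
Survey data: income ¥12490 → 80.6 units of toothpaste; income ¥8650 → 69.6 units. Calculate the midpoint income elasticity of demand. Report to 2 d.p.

0.40

ΔQ = 69.6 − 80.6 = -11; midpoint Q̄ = (80.6 + 69.6)/2 = 75.1.
ΔI = 8650 − 12490 = -3840; midpoint Ī = (12490 + 8650)/2 = 10570.
η = (ΔQ/Q̄) ÷ (ΔI/Ī) = (-11/75.1) ÷ (-3840/10570) = 0.40.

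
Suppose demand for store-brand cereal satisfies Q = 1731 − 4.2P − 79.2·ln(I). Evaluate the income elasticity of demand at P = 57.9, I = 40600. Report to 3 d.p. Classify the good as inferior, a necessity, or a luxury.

-0.122 (inferior good)

At P = 57.9, I = 40600: Q = 647.387.
Holding P constant, ∂Q/∂I = -79.2/I = -0.00195074.
η_I = (∂Q/∂I)·(I/Q) = -0.00195074 × (40600/647.387) = -0.122.
Since η < 0, this is an inferior good.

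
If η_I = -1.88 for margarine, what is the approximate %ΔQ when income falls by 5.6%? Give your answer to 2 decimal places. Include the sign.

%ΔQ ≈ η × %ΔI = -1.88 × (-5.6%) = 10.53%.

10.53%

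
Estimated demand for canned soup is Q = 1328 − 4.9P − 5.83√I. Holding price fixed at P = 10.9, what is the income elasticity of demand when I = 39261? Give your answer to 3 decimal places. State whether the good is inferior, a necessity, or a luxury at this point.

At P = 10.9, I = 39261: Q = 119.411.
Holding P constant, ∂Q/∂I = -5.83/(2√I) = -0.0147115.
η_I = (∂Q/∂I)·(I/Q) = -0.0147115 × (39261/119.411) = -4.837.
Since η < 0, this is an inferior good.

-4.837 (inferior good)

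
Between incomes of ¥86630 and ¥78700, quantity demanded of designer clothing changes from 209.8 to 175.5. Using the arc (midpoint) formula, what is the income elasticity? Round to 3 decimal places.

1.856

ΔQ = 175.5 − 209.8 = -34.3; midpoint Q̄ = (209.8 + 175.5)/2 = 192.65.
ΔI = 78700 − 86630 = -7930; midpoint Ī = (86630 + 78700)/2 = 82665.
η = (ΔQ/Q̄) ÷ (ΔI/Ī) = (-34.3/192.65) ÷ (-7930/82665) = 1.856.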